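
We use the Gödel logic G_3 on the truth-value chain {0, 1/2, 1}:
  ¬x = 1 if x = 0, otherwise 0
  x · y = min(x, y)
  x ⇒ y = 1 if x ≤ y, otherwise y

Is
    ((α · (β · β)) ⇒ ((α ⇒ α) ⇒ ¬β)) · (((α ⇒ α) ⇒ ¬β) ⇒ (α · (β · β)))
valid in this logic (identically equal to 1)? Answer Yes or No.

Counterexample: take α = 0, β = 0.
β · β = 0 · 0 = 0
α · (β · β) = 0 · 0 = 0
α ⇒ α = 0 ⇒ 0 = 1
¬β = ¬0 = 1
(α ⇒ α) ⇒ ¬β = 1 ⇒ 1 = 1
(α · (β · β)) ⇒ ((α ⇒ α) ⇒ ¬β) = 0 ⇒ 1 = 1
((α ⇒ α) ⇒ ¬β) ⇒ (α · (β · β)) = 1 ⇒ 0 = 0
((α · (β · β)) ⇒ ((α ⇒ α) ⇒ ¬β)) · (((α ⇒ α) ⇒ ¬β) ⇒ (α · (β · β))) = 1 · 0 = 0
This gives 0 ≠ 1.

No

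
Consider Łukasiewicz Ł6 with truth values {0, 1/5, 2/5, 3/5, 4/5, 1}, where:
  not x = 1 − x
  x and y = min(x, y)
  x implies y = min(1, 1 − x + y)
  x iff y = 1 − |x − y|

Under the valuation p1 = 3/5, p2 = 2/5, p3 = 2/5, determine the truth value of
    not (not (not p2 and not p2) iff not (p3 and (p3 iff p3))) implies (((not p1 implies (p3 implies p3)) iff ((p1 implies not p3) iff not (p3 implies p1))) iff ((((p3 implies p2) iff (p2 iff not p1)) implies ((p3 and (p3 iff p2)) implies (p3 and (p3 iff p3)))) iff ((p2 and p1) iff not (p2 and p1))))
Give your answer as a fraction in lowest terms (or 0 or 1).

1

not p2 = not 2/5 = 3/5
not p2 = not 2/5 = 3/5
not p2 and not p2 = 3/5 and 3/5 = 3/5
not (not p2 and not p2) = not 3/5 = 2/5
p3 iff p3 = 2/5 iff 2/5 = 1
p3 and (p3 iff p3) = 2/5 and 1 = 2/5
not (p3 and (p3 iff p3)) = not 2/5 = 3/5
not (not p2 and not p2) iff not (p3 and (p3 iff p3)) = 2/5 iff 3/5 = 4/5
not (not (not p2 and not p2) iff not (p3 and (p3 iff p3))) = not 4/5 = 1/5
not p1 = not 3/5 = 2/5
p3 implies p3 = 2/5 implies 2/5 = 1
not p1 implies (p3 implies p3) = 2/5 implies 1 = 1
not p3 = not 2/5 = 3/5
p1 implies not p3 = 3/5 implies 3/5 = 1
p3 implies p1 = 2/5 implies 3/5 = 1
not (p3 implies p1) = not 1 = 0
(p1 implies not p3) iff not (p3 implies p1) = 1 iff 0 = 0
(not p1 implies (p3 implies p3)) iff ((p1 implies not p3) iff not (p3 implies p1)) = 1 iff 0 = 0
p3 implies p2 = 2/5 implies 2/5 = 1
not p1 = not 3/5 = 2/5
p2 iff not p1 = 2/5 iff 2/5 = 1
(p3 implies p2) iff (p2 iff not p1) = 1 iff 1 = 1
p3 iff p2 = 2/5 iff 2/5 = 1
p3 and (p3 iff p2) = 2/5 and 1 = 2/5
p3 iff p3 = 2/5 iff 2/5 = 1
p3 and (p3 iff p3) = 2/5 and 1 = 2/5
(p3 and (p3 iff p2)) implies (p3 and (p3 iff p3)) = 2/5 implies 2/5 = 1
((p3 implies p2) iff (p2 iff not p1)) implies ((p3 and (p3 iff p2)) implies (p3 and (p3 iff p3))) = 1 implies 1 = 1
p2 and p1 = 2/5 and 3/5 = 2/5
p2 and p1 = 2/5 and 3/5 = 2/5
not (p2 and p1) = not 2/5 = 3/5
(p2 and p1) iff not (p2 and p1) = 2/5 iff 3/5 = 4/5
(((p3 implies p2) iff (p2 iff not p1)) implies ((p3 and (p3 iff p2)) implies (p3 and (p3 iff p3)))) iff ((p2 and p1) iff not (p2 and p1)) = 1 iff 4/5 = 4/5
((not p1 implies (p3 implies p3)) iff ((p1 implies not p3) iff not (p3 implies p1))) iff ((((p3 implies p2) iff (p2 iff not p1)) implies ((p3 and (p3 iff p2)) implies (p3 and (p3 iff p3)))) iff ((p2 and p1) iff not (p2 and p1))) = 0 iff 4/5 = 1/5
not (not (not p2 and not p2) iff not (p3 and (p3 iff p3))) implies (((not p1 implies (p3 implies p3)) iff ((p1 implies not p3) iff not (p3 implies p1))) iff ((((p3 implies p2) iff (p2 iff not p1)) implies ((p3 and (p3 iff p2)) implies (p3 and (p3 iff p3)))) iff ((p2 and p1) iff not (p2 and p1)))) = 1/5 implies 1/5 = 1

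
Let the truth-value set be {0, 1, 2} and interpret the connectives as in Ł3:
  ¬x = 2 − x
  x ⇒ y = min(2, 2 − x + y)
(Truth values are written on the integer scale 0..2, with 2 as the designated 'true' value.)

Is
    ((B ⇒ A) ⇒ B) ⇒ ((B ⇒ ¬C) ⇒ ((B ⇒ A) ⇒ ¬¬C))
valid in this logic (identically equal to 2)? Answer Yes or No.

Counterexample: take A = 0, B = 1, C = 0.
B ⇒ A = 1 ⇒ 0 = 1
(B ⇒ A) ⇒ B = 1 ⇒ 1 = 2
¬C = ¬0 = 2
B ⇒ ¬C = 1 ⇒ 2 = 2
B ⇒ A = 1 ⇒ 0 = 1
¬C = ¬0 = 2
¬¬C = ¬2 = 0
(B ⇒ A) ⇒ ¬¬C = 1 ⇒ 0 = 1
(B ⇒ ¬C) ⇒ ((B ⇒ A) ⇒ ¬¬C) = 2 ⇒ 1 = 1
((B ⇒ A) ⇒ B) ⇒ ((B ⇒ ¬C) ⇒ ((B ⇒ A) ⇒ ¬¬C)) = 2 ⇒ 1 = 1
This gives 1 ≠ 2.

No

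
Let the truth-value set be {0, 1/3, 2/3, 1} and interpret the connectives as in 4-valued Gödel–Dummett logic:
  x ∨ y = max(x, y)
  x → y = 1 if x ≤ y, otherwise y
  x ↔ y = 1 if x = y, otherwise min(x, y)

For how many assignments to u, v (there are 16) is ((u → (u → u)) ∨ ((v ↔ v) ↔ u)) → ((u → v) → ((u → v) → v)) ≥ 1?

u = 0, v = 0 ↦ 0  <
u = 0, v = 1/3 ↦ 1/3  <
u = 0, v = 2/3 ↦ 2/3  <
u = 0, v = 1 ↦ 1  ≥
u = 1/3, v = 0 ↦ 1  ≥
u = 1/3, v = 1/3 ↦ 1/3  <
u = 1/3, v = 2/3 ↦ 2/3  <
u = 1/3, v = 1 ↦ 1  ≥
u = 2/3, v = 0 ↦ 1  ≥
u = 2/3, v = 1/3 ↦ 1  ≥
u = 2/3, v = 2/3 ↦ 2/3  <
u = 2/3, v = 1 ↦ 1  ≥
u = 1, v = 0 ↦ 1  ≥
u = 1, v = 1/3 ↦ 1  ≥
u = 1, v = 2/3 ↦ 1  ≥
u = 1, v = 1 ↦ 1  ≥
So 10 of the 16 assignments meet the threshold.

10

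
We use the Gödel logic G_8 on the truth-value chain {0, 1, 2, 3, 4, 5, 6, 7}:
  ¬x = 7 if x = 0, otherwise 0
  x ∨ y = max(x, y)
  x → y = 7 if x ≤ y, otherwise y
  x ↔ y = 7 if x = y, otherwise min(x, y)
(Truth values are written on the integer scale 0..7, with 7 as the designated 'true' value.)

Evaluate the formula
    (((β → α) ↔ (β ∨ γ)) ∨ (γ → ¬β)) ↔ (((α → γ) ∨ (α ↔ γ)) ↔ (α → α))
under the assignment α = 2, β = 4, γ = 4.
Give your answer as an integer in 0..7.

β → α = 4 → 2 = 2
β ∨ γ = 4 ∨ 4 = 4
(β → α) ↔ (β ∨ γ) = 2 ↔ 4 = 2
¬β = ¬4 = 0
γ → ¬β = 4 → 0 = 0
((β → α) ↔ (β ∨ γ)) ∨ (γ → ¬β) = 2 ∨ 0 = 2
α → γ = 2 → 4 = 7
α ↔ γ = 2 ↔ 4 = 2
(α → γ) ∨ (α ↔ γ) = 7 ∨ 2 = 7
α → α = 2 → 2 = 7
((α → γ) ∨ (α ↔ γ)) ↔ (α → α) = 7 ↔ 7 = 7
(((β → α) ↔ (β ∨ γ)) ∨ (γ → ¬β)) ↔ (((α → γ) ∨ (α ↔ γ)) ↔ (α → α)) = 2 ↔ 7 = 2

2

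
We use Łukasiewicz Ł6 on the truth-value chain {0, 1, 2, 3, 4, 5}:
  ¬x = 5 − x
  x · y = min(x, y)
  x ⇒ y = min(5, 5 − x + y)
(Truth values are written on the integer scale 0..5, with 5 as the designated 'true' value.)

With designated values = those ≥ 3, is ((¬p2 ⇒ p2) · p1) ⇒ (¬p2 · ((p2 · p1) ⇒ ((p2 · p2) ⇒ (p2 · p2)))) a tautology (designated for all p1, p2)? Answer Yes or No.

No

Counterexample: take p1 = 3, p2 = 5.
¬p2 = ¬5 = 0
¬p2 ⇒ p2 = 0 ⇒ 5 = 5
(¬p2 ⇒ p2) · p1 = 5 · 3 = 3
¬p2 = ¬5 = 0
p2 · p1 = 5 · 3 = 3
p2 · p2 = 5 · 5 = 5
p2 · p2 = 5 · 5 = 5
(p2 · p2) ⇒ (p2 · p2) = 5 ⇒ 5 = 5
(p2 · p1) ⇒ ((p2 · p2) ⇒ (p2 · p2)) = 3 ⇒ 5 = 5
¬p2 · ((p2 · p1) ⇒ ((p2 · p2) ⇒ (p2 · p2))) = 0 · 5 = 0
((¬p2 ⇒ p2) · p1) ⇒ (¬p2 · ((p2 · p1) ⇒ ((p2 · p2) ⇒ (p2 · p2)))) = 3 ⇒ 0 = 2
This gives 2, which is below 3.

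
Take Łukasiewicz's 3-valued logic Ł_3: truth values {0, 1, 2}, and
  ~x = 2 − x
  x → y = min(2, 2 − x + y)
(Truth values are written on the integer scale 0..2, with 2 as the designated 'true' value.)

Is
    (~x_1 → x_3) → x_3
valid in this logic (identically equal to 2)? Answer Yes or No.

Counterexample: take x_1 = 1, x_3 = 0.
~x_1 = ~1 = 1
~x_1 → x_3 = 1 → 0 = 1
(~x_1 → x_3) → x_3 = 1 → 0 = 1
This gives 1 ≠ 2.

No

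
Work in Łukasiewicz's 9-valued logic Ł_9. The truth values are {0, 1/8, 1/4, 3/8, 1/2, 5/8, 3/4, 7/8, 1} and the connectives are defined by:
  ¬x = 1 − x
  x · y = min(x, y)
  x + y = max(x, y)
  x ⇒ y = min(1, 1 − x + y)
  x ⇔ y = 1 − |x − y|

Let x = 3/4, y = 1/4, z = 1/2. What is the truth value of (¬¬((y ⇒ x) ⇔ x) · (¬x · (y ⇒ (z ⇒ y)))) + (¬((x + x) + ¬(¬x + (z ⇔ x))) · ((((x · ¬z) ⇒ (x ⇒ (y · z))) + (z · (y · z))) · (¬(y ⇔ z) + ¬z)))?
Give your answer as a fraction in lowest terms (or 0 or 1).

y ⇒ x = 1/4 ⇒ 3/4 = 1
(y ⇒ x) ⇔ x = 1 ⇔ 3/4 = 3/4
¬((y ⇒ x) ⇔ x) = ¬3/4 = 1/4
¬¬((y ⇒ x) ⇔ x) = ¬1/4 = 3/4
¬x = ¬3/4 = 1/4
z ⇒ y = 1/2 ⇒ 1/4 = 3/4
y ⇒ (z ⇒ y) = 1/4 ⇒ 3/4 = 1
¬x · (y ⇒ (z ⇒ y)) = 1/4 · 1 = 1/4
¬¬((y ⇒ x) ⇔ x) · (¬x · (y ⇒ (z ⇒ y))) = 3/4 · 1/4 = 1/4
x + x = 3/4 + 3/4 = 3/4
¬x = ¬3/4 = 1/4
z ⇔ x = 1/2 ⇔ 3/4 = 3/4
¬x + (z ⇔ x) = 1/4 + 3/4 = 3/4
¬(¬x + (z ⇔ x)) = ¬3/4 = 1/4
(x + x) + ¬(¬x + (z ⇔ x)) = 3/4 + 1/4 = 3/4
¬((x + x) + ¬(¬x + (z ⇔ x))) = ¬3/4 = 1/4
¬z = ¬1/2 = 1/2
x · ¬z = 3/4 · 1/2 = 1/2
y · z = 1/4 · 1/2 = 1/4
x ⇒ (y · z) = 3/4 ⇒ 1/4 = 1/2
(x · ¬z) ⇒ (x ⇒ (y · z)) = 1/2 ⇒ 1/2 = 1
y · z = 1/4 · 1/2 = 1/4
z · (y · z) = 1/2 · 1/4 = 1/4
((x · ¬z) ⇒ (x ⇒ (y · z))) + (z · (y · z)) = 1 + 1/4 = 1
y ⇔ z = 1/4 ⇔ 1/2 = 3/4
¬(y ⇔ z) = ¬3/4 = 1/4
¬z = ¬1/2 = 1/2
¬(y ⇔ z) + ¬z = 1/4 + 1/2 = 1/2
(((x · ¬z) ⇒ (x ⇒ (y · z))) + (z · (y · z))) · (¬(y ⇔ z) + ¬z) = 1 · 1/2 = 1/2
¬((x + x) + ¬(¬x + (z ⇔ x))) · ((((x · ¬z) ⇒ (x ⇒ (y · z))) + (z · (y · z))) · (¬(y ⇔ z) + ¬z)) = 1/4 · 1/2 = 1/4
(¬¬((y ⇒ x) ⇔ x) · (¬x · (y ⇒ (z ⇒ y)))) + (¬((x + x) + ¬(¬x + (z ⇔ x))) · ((((x · ¬z) ⇒ (x ⇒ (y · z))) + (z · (y · z))) · (¬(y ⇔ z) + ¬z))) = 1/4 + 1/4 = 1/4

1/4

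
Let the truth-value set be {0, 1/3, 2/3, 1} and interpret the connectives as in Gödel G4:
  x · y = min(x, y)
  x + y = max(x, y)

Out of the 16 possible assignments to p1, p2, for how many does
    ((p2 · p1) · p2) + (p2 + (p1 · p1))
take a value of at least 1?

7

p1 = 0, p2 = 0 ↦ 0  <
p1 = 0, p2 = 1/3 ↦ 1/3  <
p1 = 0, p2 = 2/3 ↦ 2/3  <
p1 = 0, p2 = 1 ↦ 1  ≥
p1 = 1/3, p2 = 0 ↦ 1/3  <
p1 = 1/3, p2 = 1/3 ↦ 1/3  <
p1 = 1/3, p2 = 2/3 ↦ 2/3  <
p1 = 1/3, p2 = 1 ↦ 1  ≥
p1 = 2/3, p2 = 0 ↦ 2/3  <
p1 = 2/3, p2 = 1/3 ↦ 2/3  <
p1 = 2/3, p2 = 2/3 ↦ 2/3  <
p1 = 2/3, p2 = 1 ↦ 1  ≥
p1 = 1, p2 = 0 ↦ 1  ≥
p1 = 1, p2 = 1/3 ↦ 1  ≥
p1 = 1, p2 = 2/3 ↦ 1  ≥
p1 = 1, p2 = 1 ↦ 1  ≥
So 7 of the 16 assignments meet the threshold.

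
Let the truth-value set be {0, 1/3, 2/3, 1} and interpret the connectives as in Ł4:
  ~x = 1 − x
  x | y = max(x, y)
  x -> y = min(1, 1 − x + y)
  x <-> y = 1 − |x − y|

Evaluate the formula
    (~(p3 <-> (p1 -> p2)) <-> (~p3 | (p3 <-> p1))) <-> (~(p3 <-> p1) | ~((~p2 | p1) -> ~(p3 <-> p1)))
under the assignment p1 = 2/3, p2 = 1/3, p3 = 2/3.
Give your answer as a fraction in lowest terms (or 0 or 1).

p1 -> p2 = 2/3 -> 1/3 = 2/3
p3 <-> (p1 -> p2) = 2/3 <-> 2/3 = 1
~(p3 <-> (p1 -> p2)) = ~1 = 0
~p3 = ~2/3 = 1/3
p3 <-> p1 = 2/3 <-> 2/3 = 1
~p3 | (p3 <-> p1) = 1/3 | 1 = 1
~(p3 <-> (p1 -> p2)) <-> (~p3 | (p3 <-> p1)) = 0 <-> 1 = 0
p3 <-> p1 = 2/3 <-> 2/3 = 1
~(p3 <-> p1) = ~1 = 0
~p2 = ~1/3 = 2/3
~p2 | p1 = 2/3 | 2/3 = 2/3
p3 <-> p1 = 2/3 <-> 2/3 = 1
~(p3 <-> p1) = ~1 = 0
(~p2 | p1) -> ~(p3 <-> p1) = 2/3 -> 0 = 1/3
~((~p2 | p1) -> ~(p3 <-> p1)) = ~1/3 = 2/3
~(p3 <-> p1) | ~((~p2 | p1) -> ~(p3 <-> p1)) = 0 | 2/3 = 2/3
(~(p3 <-> (p1 -> p2)) <-> (~p3 | (p3 <-> p1))) <-> (~(p3 <-> p1) | ~((~p2 | p1) -> ~(p3 <-> p1))) = 0 <-> 2/3 = 1/3

1/3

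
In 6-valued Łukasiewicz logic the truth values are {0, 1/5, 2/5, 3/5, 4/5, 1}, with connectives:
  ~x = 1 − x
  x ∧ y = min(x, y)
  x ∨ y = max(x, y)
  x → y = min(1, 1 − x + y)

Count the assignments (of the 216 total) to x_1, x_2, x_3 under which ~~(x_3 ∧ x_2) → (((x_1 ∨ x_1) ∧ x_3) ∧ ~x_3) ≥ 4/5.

162

value 1: 126 assignments (counts)
value 4/5: 36 assignments (counts)
value 3/5: 20 assignments
value 2/5: 20 assignments
value 1/5: 8 assignments
value 0: 6 assignments
So 162 of the 216 assignments meet the threshold.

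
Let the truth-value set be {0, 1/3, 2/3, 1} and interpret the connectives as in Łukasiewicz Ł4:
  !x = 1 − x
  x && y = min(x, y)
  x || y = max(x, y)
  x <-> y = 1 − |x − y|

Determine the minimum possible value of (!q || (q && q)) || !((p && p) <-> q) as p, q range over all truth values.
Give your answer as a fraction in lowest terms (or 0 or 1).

2/3

Take p = 0, q = 1/3:
!q = !1/3 = 2/3
q && q = 1/3 && 1/3 = 1/3
!q || (q && q) = 2/3 || 1/3 = 2/3
p && p = 0 && 0 = 0
(p && p) <-> q = 0 <-> 1/3 = 2/3
!((p && p) <-> q) = !2/3 = 1/3
(!q || (q && q)) || !((p && p) <-> q) = 2/3 || 1/3 = 2/3
No assignment yields a value below 2/3, so this is the minimum.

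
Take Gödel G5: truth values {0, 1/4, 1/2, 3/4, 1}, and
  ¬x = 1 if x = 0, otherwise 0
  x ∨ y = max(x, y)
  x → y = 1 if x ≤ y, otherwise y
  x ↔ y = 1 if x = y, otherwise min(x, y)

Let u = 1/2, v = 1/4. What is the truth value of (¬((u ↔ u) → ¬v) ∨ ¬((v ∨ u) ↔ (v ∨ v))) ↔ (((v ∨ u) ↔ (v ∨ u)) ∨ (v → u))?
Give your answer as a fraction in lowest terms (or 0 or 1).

1

u ↔ u = 1/2 ↔ 1/2 = 1
¬v = ¬1/4 = 0
(u ↔ u) → ¬v = 1 → 0 = 0
¬((u ↔ u) → ¬v) = ¬0 = 1
v ∨ u = 1/4 ∨ 1/2 = 1/2
v ∨ v = 1/4 ∨ 1/4 = 1/4
(v ∨ u) ↔ (v ∨ v) = 1/2 ↔ 1/4 = 1/4
¬((v ∨ u) ↔ (v ∨ v)) = ¬1/4 = 0
¬((u ↔ u) → ¬v) ∨ ¬((v ∨ u) ↔ (v ∨ v)) = 1 ∨ 0 = 1
v ∨ u = 1/4 ∨ 1/2 = 1/2
v ∨ u = 1/4 ∨ 1/2 = 1/2
(v ∨ u) ↔ (v ∨ u) = 1/2 ↔ 1/2 = 1
v → u = 1/4 → 1/2 = 1
((v ∨ u) ↔ (v ∨ u)) ∨ (v → u) = 1 ∨ 1 = 1
(¬((u ↔ u) → ¬v) ∨ ¬((v ∨ u) ↔ (v ∨ v))) ↔ (((v ∨ u) ↔ (v ∨ u)) ∨ (v → u)) = 1 ↔ 1 = 1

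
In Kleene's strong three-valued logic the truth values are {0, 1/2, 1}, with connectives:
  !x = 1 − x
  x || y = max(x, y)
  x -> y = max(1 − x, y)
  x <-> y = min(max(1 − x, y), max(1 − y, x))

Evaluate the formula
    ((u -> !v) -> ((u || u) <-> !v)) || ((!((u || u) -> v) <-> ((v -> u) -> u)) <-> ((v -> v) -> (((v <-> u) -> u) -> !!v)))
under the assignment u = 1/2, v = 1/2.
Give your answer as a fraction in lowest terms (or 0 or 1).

!v = !1/2 = 1/2
u -> !v = 1/2 -> 1/2 = 1/2
u || u = 1/2 || 1/2 = 1/2
!v = !1/2 = 1/2
(u || u) <-> !v = 1/2 <-> 1/2 = 1/2
(u -> !v) -> ((u || u) <-> !v) = 1/2 -> 1/2 = 1/2
u || u = 1/2 || 1/2 = 1/2
(u || u) -> v = 1/2 -> 1/2 = 1/2
!((u || u) -> v) = !1/2 = 1/2
v -> u = 1/2 -> 1/2 = 1/2
(v -> u) -> u = 1/2 -> 1/2 = 1/2
!((u || u) -> v) <-> ((v -> u) -> u) = 1/2 <-> 1/2 = 1/2
v -> v = 1/2 -> 1/2 = 1/2
v <-> u = 1/2 <-> 1/2 = 1/2
(v <-> u) -> u = 1/2 -> 1/2 = 1/2
!v = !1/2 = 1/2
!!v = !1/2 = 1/2
((v <-> u) -> u) -> !!v = 1/2 -> 1/2 = 1/2
(v -> v) -> (((v <-> u) -> u) -> !!v) = 1/2 -> 1/2 = 1/2
(!((u || u) -> v) <-> ((v -> u) -> u)) <-> ((v -> v) -> (((v <-> u) -> u) -> !!v)) = 1/2 <-> 1/2 = 1/2
((u -> !v) -> ((u || u) <-> !v)) || ((!((u || u) -> v) <-> ((v -> u) -> u)) <-> ((v -> v) -> (((v <-> u) -> u) -> !!v))) = 1/2 || 1/2 = 1/2

1/2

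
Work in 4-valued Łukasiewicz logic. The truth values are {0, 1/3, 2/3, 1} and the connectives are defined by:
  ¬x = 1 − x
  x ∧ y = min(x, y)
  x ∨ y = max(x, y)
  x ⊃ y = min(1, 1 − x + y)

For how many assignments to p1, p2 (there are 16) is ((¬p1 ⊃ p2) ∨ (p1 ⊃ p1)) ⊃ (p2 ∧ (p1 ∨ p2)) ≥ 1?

4

p1 = 0, p2 = 0 ↦ 0  <
p1 = 0, p2 = 1/3 ↦ 1/3  <
p1 = 0, p2 = 2/3 ↦ 2/3  <
p1 = 0, p2 = 1 ↦ 1  ≥
p1 = 1/3, p2 = 0 ↦ 0  <
p1 = 1/3, p2 = 1/3 ↦ 1/3  <
p1 = 1/3, p2 = 2/3 ↦ 2/3  <
p1 = 1/3, p2 = 1 ↦ 1  ≥
p1 = 2/3, p2 = 0 ↦ 0  <
p1 = 2/3, p2 = 1/3 ↦ 1/3  <
p1 = 2/3, p2 = 2/3 ↦ 2/3  <
p1 = 2/3, p2 = 1 ↦ 1  ≥
p1 = 1, p2 = 0 ↦ 0  <
p1 = 1, p2 = 1/3 ↦ 1/3  <
p1 = 1, p2 = 2/3 ↦ 2/3  <
p1 = 1, p2 = 1 ↦ 1  ≥
So 4 of the 16 assignments meet the threshold.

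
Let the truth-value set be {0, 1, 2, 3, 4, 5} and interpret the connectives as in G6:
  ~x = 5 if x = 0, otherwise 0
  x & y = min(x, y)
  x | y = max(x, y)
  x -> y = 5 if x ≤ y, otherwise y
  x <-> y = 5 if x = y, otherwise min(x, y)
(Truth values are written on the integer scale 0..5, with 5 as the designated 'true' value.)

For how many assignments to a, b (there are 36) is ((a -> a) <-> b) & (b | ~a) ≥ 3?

18

value 5: 6 assignments (counts)
value 4: 6 assignments (counts)
value 3: 6 assignments (counts)
value 2: 6 assignments
value 1: 6 assignments
value 0: 6 assignments
So 18 of the 36 assignments meet the threshold.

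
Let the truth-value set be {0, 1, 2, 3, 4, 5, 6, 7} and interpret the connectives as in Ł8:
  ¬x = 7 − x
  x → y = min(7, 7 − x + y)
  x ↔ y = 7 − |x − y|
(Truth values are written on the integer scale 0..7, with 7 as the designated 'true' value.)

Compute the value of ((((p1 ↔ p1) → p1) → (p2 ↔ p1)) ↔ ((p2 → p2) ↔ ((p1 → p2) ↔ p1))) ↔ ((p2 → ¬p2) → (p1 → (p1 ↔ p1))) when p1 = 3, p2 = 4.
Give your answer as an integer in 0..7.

p1 ↔ p1 = 3 ↔ 3 = 7
(p1 ↔ p1) → p1 = 7 → 3 = 3
p2 ↔ p1 = 4 ↔ 3 = 6
((p1 ↔ p1) → p1) → (p2 ↔ p1) = 3 → 6 = 7
p2 → p2 = 4 → 4 = 7
p1 → p2 = 3 → 4 = 7
(p1 → p2) ↔ p1 = 7 ↔ 3 = 3
(p2 → p2) ↔ ((p1 → p2) ↔ p1) = 7 ↔ 3 = 3
(((p1 ↔ p1) → p1) → (p2 ↔ p1)) ↔ ((p2 → p2) ↔ ((p1 → p2) ↔ p1)) = 7 ↔ 3 = 3
¬p2 = ¬4 = 3
p2 → ¬p2 = 4 → 3 = 6
p1 ↔ p1 = 3 ↔ 3 = 7
p1 → (p1 ↔ p1) = 3 → 7 = 7
(p2 → ¬p2) → (p1 → (p1 ↔ p1)) = 6 → 7 = 7
((((p1 ↔ p1) → p1) → (p2 ↔ p1)) ↔ ((p2 → p2) ↔ ((p1 → p2) ↔ p1))) ↔ ((p2 → ¬p2) → (p1 → (p1 ↔ p1))) = 3 ↔ 7 = 3

3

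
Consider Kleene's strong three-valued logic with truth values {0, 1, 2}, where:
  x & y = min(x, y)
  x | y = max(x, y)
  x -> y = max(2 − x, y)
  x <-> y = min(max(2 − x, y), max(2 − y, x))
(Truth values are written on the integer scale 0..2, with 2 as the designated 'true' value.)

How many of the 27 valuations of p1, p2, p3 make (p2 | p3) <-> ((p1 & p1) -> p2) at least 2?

value 2: 12 assignments (counts)
value 1: 13 assignments
value 0: 2 assignments
So 12 of the 27 assignments meet the threshold.

12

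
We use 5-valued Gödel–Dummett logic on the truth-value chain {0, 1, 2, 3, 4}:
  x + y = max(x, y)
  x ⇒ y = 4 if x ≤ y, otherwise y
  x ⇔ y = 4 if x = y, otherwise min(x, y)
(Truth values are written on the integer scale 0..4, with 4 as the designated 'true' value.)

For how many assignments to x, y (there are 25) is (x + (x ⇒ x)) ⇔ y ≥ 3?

value 4: 5 assignments (counts)
value 3: 5 assignments (counts)
value 2: 5 assignments
value 1: 5 assignments
value 0: 5 assignments
So 10 of the 25 assignments meet the threshold.

10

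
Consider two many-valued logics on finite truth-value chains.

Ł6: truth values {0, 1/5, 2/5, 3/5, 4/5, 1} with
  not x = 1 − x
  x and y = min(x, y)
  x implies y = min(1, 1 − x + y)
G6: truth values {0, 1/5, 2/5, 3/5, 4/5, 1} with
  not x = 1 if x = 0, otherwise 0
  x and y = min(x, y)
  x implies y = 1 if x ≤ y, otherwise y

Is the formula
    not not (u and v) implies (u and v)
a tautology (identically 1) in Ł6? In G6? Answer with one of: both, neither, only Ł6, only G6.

In Ł6: every assignment gives 1 — tautology.
In G6: at u = 1/5, v = 1/5 the value is 1/5 — not a tautology.

only Ł6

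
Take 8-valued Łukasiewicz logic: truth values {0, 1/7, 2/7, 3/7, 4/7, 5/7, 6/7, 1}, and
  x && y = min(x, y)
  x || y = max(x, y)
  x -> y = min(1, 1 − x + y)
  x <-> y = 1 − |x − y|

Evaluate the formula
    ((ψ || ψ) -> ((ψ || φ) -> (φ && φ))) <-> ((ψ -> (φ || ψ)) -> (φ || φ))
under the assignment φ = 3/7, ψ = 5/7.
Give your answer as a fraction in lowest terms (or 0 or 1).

ψ || ψ = 5/7 || 5/7 = 5/7
ψ || φ = 5/7 || 3/7 = 5/7
φ && φ = 3/7 && 3/7 = 3/7
(ψ || φ) -> (φ && φ) = 5/7 -> 3/7 = 5/7
(ψ || ψ) -> ((ψ || φ) -> (φ && φ)) = 5/7 -> 5/7 = 1
φ || ψ = 3/7 || 5/7 = 5/7
ψ -> (φ || ψ) = 5/7 -> 5/7 = 1
φ || φ = 3/7 || 3/7 = 3/7
(ψ -> (φ || ψ)) -> (φ || φ) = 1 -> 3/7 = 3/7
((ψ || ψ) -> ((ψ || φ) -> (φ && φ))) <-> ((ψ -> (φ || ψ)) -> (φ || φ)) = 1 <-> 3/7 = 3/7

3/7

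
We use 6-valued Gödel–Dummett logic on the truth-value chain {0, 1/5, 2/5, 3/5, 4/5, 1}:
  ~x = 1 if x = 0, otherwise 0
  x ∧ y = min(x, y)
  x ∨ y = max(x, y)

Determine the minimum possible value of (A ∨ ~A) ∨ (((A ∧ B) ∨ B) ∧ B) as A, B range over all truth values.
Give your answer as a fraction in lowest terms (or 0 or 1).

Take A = 1/5, B = 0:
~A = ~1/5 = 0
A ∨ ~A = 1/5 ∨ 0 = 1/5
A ∧ B = 1/5 ∧ 0 = 0
(A ∧ B) ∨ B = 0 ∨ 0 = 0
((A ∧ B) ∨ B) ∧ B = 0 ∧ 0 = 0
(A ∨ ~A) ∨ (((A ∧ B) ∨ B) ∧ B) = 1/5 ∨ 0 = 1/5
No assignment yields a value below 1/5, so this is the minimum.

1/5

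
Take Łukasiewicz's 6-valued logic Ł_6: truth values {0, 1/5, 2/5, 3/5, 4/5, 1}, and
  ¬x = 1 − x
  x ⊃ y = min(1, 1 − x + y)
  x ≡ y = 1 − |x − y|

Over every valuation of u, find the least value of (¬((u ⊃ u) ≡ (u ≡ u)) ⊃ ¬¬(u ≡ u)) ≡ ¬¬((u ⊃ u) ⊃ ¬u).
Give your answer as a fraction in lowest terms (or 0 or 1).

Take u = 1:
u ⊃ u = 1 ⊃ 1 = 1
u ≡ u = 1 ≡ 1 = 1
(u ⊃ u) ≡ (u ≡ u) = 1 ≡ 1 = 1
¬((u ⊃ u) ≡ (u ≡ u)) = ¬1 = 0
u ≡ u = 1 ≡ 1 = 1
¬(u ≡ u) = ¬1 = 0
¬¬(u ≡ u) = ¬0 = 1
¬((u ⊃ u) ≡ (u ≡ u)) ⊃ ¬¬(u ≡ u) = 0 ⊃ 1 = 1
u ⊃ u = 1 ⊃ 1 = 1
¬u = ¬1 = 0
(u ⊃ u) ⊃ ¬u = 1 ⊃ 0 = 0
¬((u ⊃ u) ⊃ ¬u) = ¬0 = 1
¬¬((u ⊃ u) ⊃ ¬u) = ¬1 = 0
(¬((u ⊃ u) ≡ (u ≡ u)) ⊃ ¬¬(u ≡ u)) ≡ ¬¬((u ⊃ u) ⊃ ¬u) = 1 ≡ 0 = 0
No assignment yields a value below 0, so this is the minimum.

0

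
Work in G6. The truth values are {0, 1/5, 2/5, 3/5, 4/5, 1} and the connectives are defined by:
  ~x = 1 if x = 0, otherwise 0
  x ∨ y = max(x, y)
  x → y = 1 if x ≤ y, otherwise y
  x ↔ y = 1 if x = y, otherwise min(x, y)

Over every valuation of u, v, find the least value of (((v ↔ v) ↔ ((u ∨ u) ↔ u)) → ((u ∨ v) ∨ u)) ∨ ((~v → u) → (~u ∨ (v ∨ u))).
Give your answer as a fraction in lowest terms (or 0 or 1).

Take u = 1/5, v = 1/5:
v ↔ v = 1/5 ↔ 1/5 = 1
u ∨ u = 1/5 ∨ 1/5 = 1/5
(u ∨ u) ↔ u = 1/5 ↔ 1/5 = 1
(v ↔ v) ↔ ((u ∨ u) ↔ u) = 1 ↔ 1 = 1
u ∨ v = 1/5 ∨ 1/5 = 1/5
(u ∨ v) ∨ u = 1/5 ∨ 1/5 = 1/5
((v ↔ v) ↔ ((u ∨ u) ↔ u)) → ((u ∨ v) ∨ u) = 1 → 1/5 = 1/5
~v = ~1/5 = 0
~v → u = 0 → 1/5 = 1
~u = ~1/5 = 0
v ∨ u = 1/5 ∨ 1/5 = 1/5
~u ∨ (v ∨ u) = 0 ∨ 1/5 = 1/5
(~v → u) → (~u ∨ (v ∨ u)) = 1 → 1/5 = 1/5
(((v ↔ v) ↔ ((u ∨ u) ↔ u)) → ((u ∨ v) ∨ u)) ∨ ((~v → u) → (~u ∨ (v ∨ u))) = 1/5 ∨ 1/5 = 1/5
No assignment yields a value below 1/5, so this is the minimum.

1/5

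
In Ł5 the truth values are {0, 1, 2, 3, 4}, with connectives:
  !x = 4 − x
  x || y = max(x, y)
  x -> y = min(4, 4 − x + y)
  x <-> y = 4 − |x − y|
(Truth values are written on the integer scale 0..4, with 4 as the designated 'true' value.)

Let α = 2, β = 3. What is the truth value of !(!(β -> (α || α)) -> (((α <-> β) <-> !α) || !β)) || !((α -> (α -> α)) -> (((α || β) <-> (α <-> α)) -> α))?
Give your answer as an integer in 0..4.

1

α || α = 2 || 2 = 2
β -> (α || α) = 3 -> 2 = 3
!(β -> (α || α)) = !3 = 1
α <-> β = 2 <-> 3 = 3
!α = !2 = 2
(α <-> β) <-> !α = 3 <-> 2 = 3
!β = !3 = 1
((α <-> β) <-> !α) || !β = 3 || 1 = 3
!(β -> (α || α)) -> (((α <-> β) <-> !α) || !β) = 1 -> 3 = 4
!(!(β -> (α || α)) -> (((α <-> β) <-> !α) || !β)) = !4 = 0
α -> α = 2 -> 2 = 4
α -> (α -> α) = 2 -> 4 = 4
α || β = 2 || 3 = 3
α <-> α = 2 <-> 2 = 4
(α || β) <-> (α <-> α) = 3 <-> 4 = 3
((α || β) <-> (α <-> α)) -> α = 3 -> 2 = 3
(α -> (α -> α)) -> (((α || β) <-> (α <-> α)) -> α) = 4 -> 3 = 3
!((α -> (α -> α)) -> (((α || β) <-> (α <-> α)) -> α)) = !3 = 1
!(!(β -> (α || α)) -> (((α <-> β) <-> !α) || !β)) || !((α -> (α -> α)) -> (((α || β) <-> (α <-> α)) -> α)) = 0 || 1 = 1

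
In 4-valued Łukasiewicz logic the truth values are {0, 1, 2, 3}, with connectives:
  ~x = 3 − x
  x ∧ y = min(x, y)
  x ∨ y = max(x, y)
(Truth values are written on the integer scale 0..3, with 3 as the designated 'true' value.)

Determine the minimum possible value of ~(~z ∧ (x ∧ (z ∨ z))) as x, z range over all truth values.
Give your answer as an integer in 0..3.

Take x = 1, z = 1:
~z = ~1 = 2
z ∨ z = 1 ∨ 1 = 1
x ∧ (z ∨ z) = 1 ∧ 1 = 1
~z ∧ (x ∧ (z ∨ z)) = 2 ∧ 1 = 1
~(~z ∧ (x ∧ (z ∨ z))) = ~1 = 2
No assignment yields a value below 2, so this is the minimum.

2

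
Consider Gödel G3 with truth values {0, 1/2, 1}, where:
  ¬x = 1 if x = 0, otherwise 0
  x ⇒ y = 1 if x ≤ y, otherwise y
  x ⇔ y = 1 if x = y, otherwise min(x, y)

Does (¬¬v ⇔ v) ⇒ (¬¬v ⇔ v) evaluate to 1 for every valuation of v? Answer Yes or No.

v = 0 ↦ 1
v = 1/2 ↦ 1
v = 1 ↦ 1
Every assignment gives a value ≥ 1.

Yes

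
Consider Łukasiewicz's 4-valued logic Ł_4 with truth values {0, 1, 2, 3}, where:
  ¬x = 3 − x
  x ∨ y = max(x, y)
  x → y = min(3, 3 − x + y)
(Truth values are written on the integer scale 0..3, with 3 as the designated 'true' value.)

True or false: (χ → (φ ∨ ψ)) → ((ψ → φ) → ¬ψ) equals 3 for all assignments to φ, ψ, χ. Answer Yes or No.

No

Counterexample: take φ = 1, ψ = 1, χ = 0.
φ ∨ ψ = 1 ∨ 1 = 1
χ → (φ ∨ ψ) = 0 → 1 = 3
ψ → φ = 1 → 1 = 3
¬ψ = ¬1 = 2
(ψ → φ) → ¬ψ = 3 → 2 = 2
(χ → (φ ∨ ψ)) → ((ψ → φ) → ¬ψ) = 3 → 2 = 2
This gives 2 ≠ 3.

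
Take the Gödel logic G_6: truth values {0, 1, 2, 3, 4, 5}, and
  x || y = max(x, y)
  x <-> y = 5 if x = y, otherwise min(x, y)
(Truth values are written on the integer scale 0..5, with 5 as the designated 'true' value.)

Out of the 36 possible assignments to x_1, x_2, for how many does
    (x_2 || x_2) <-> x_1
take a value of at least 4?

value 5: 6 assignments (counts)
value 4: 2 assignments (counts)
value 3: 4 assignments
value 2: 6 assignments
value 1: 8 assignments
value 0: 10 assignments
So 8 of the 36 assignments meet the threshold.

8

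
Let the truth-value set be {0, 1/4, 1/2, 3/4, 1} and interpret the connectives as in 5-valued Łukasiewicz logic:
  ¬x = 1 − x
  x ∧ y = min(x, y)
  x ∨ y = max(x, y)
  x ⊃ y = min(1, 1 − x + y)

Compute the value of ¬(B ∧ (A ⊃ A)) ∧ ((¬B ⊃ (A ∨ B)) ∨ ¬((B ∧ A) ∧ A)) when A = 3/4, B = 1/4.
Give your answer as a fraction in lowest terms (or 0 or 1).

A ⊃ A = 3/4 ⊃ 3/4 = 1
B ∧ (A ⊃ A) = 1/4 ∧ 1 = 1/4
¬(B ∧ (A ⊃ A)) = ¬1/4 = 3/4
¬B = ¬1/4 = 3/4
A ∨ B = 3/4 ∨ 1/4 = 3/4
¬B ⊃ (A ∨ B) = 3/4 ⊃ 3/4 = 1
B ∧ A = 1/4 ∧ 3/4 = 1/4
(B ∧ A) ∧ A = 1/4 ∧ 3/4 = 1/4
¬((B ∧ A) ∧ A) = ¬1/4 = 3/4
(¬B ⊃ (A ∨ B)) ∨ ¬((B ∧ A) ∧ A) = 1 ∨ 3/4 = 1
¬(B ∧ (A ⊃ A)) ∧ ((¬B ⊃ (A ∨ B)) ∨ ¬((B ∧ A) ∧ A)) = 3/4 ∧ 1 = 3/4

3/4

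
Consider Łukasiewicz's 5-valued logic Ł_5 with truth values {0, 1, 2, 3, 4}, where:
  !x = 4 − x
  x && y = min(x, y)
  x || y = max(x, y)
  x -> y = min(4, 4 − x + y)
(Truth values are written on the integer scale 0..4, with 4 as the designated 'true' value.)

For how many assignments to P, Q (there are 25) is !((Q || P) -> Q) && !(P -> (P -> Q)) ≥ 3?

value 4: 1 assignment (counts)
value 3: 1 assignment (counts)
value 2: 2 assignments
value 1: 2 assignments
value 0: 19 assignments
So 2 of the 25 assignments meet the threshold.

2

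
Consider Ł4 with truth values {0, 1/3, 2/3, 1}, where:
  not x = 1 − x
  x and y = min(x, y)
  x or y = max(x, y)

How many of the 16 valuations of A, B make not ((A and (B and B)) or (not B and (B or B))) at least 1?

A = 0, B = 0 ↦ 1  ≥
A = 0, B = 1/3 ↦ 2/3  <
A = 0, B = 2/3 ↦ 2/3  <
A = 0, B = 1 ↦ 1  ≥
A = 1/3, B = 0 ↦ 1  ≥
A = 1/3, B = 1/3 ↦ 2/3  <
A = 1/3, B = 2/3 ↦ 2/3  <
A = 1/3, B = 1 ↦ 2/3  <
A = 2/3, B = 0 ↦ 1  ≥
A = 2/3, B = 1/3 ↦ 2/3  <
A = 2/3, B = 2/3 ↦ 1/3  <
A = 2/3, B = 1 ↦ 1/3  <
A = 1, B = 0 ↦ 1  ≥
A = 1, B = 1/3 ↦ 2/3  <
A = 1, B = 2/3 ↦ 1/3  <
A = 1, B = 1 ↦ 0  <
So 5 of the 16 assignments meet the threshold.

5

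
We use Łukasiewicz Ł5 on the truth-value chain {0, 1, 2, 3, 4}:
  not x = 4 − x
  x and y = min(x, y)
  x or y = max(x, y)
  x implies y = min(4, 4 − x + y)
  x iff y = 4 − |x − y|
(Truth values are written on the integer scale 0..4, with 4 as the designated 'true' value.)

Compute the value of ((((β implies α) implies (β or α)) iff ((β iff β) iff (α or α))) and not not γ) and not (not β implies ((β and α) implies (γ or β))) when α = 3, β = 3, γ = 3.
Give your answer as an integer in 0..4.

0

β implies α = 3 implies 3 = 4
β or α = 3 or 3 = 3
(β implies α) implies (β or α) = 4 implies 3 = 3
β iff β = 3 iff 3 = 4
α or α = 3 or 3 = 3
(β iff β) iff (α or α) = 4 iff 3 = 3
((β implies α) implies (β or α)) iff ((β iff β) iff (α or α)) = 3 iff 3 = 4
not γ = not 3 = 1
not not γ = not 1 = 3
(((β implies α) implies (β or α)) iff ((β iff β) iff (α or α))) and not not γ = 4 and 3 = 3
not β = not 3 = 1
β and α = 3 and 3 = 3
γ or β = 3 or 3 = 3
(β and α) implies (γ or β) = 3 implies 3 = 4
not β implies ((β and α) implies (γ or β)) = 1 implies 4 = 4
not (not β implies ((β and α) implies (γ or β))) = not 4 = 0
((((β implies α) implies (β or α)) iff ((β iff β) iff (α or α))) and not not γ) and not (not β implies ((β and α) implies (γ or β))) = 3 and 0 = 0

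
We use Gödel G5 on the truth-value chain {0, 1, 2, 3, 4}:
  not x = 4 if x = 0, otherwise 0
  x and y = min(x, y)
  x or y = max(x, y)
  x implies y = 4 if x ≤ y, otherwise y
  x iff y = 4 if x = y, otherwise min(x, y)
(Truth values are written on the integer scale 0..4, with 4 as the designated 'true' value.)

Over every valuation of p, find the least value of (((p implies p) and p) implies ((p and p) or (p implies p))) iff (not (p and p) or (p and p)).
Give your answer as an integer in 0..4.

Take p = 1:
p implies p = 1 implies 1 = 4
(p implies p) and p = 4 and 1 = 1
p and p = 1 and 1 = 1
p implies p = 1 implies 1 = 4
(p and p) or (p implies p) = 1 or 4 = 4
((p implies p) and p) implies ((p and p) or (p implies p)) = 1 implies 4 = 4
p and p = 1 and 1 = 1
not (p and p) = not 1 = 0
p and p = 1 and 1 = 1
not (p and p) or (p and p) = 0 or 1 = 1
(((p implies p) and p) implies ((p and p) or (p implies p))) iff (not (p and p) or (p and p)) = 4 iff 1 = 1
No assignment yields a value below 1, so this is the minimum.

1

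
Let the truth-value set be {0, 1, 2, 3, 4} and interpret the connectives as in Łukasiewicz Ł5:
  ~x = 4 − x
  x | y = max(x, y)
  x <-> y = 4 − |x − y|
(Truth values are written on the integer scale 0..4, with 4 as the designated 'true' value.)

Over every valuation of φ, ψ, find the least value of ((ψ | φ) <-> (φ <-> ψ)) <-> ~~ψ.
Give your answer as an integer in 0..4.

0

Take φ = 0, ψ = 4:
ψ | φ = 4 | 0 = 4
φ <-> ψ = 0 <-> 4 = 0
(ψ | φ) <-> (φ <-> ψ) = 4 <-> 0 = 0
~ψ = ~4 = 0
~~ψ = ~0 = 4
((ψ | φ) <-> (φ <-> ψ)) <-> ~~ψ = 0 <-> 4 = 0
No assignment yields a value below 0, so this is the minimum.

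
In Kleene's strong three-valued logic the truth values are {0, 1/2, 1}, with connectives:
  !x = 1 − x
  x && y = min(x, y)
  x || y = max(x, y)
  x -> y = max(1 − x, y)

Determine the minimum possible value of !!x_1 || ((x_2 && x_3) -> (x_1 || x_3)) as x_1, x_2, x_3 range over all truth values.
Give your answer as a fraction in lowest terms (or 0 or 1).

1/2

Take x_1 = 0, x_2 = 1/2, x_3 = 1/2:
!x_1 = !0 = 1
!!x_1 = !1 = 0
x_2 && x_3 = 1/2 && 1/2 = 1/2
x_1 || x_3 = 0 || 1/2 = 1/2
(x_2 && x_3) -> (x_1 || x_3) = 1/2 -> 1/2 = 1/2
!!x_1 || ((x_2 && x_3) -> (x_1 || x_3)) = 0 || 1/2 = 1/2
No assignment yields a value below 1/2, so this is the minimum.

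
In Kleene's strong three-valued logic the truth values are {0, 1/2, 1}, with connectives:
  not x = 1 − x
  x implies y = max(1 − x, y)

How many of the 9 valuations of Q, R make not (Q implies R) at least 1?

Q = 0, R = 0 ↦ 0  <
Q = 0, R = 1/2 ↦ 0  <
Q = 0, R = 1 ↦ 0  <
Q = 1/2, R = 0 ↦ 1/2  <
Q = 1/2, R = 1/2 ↦ 1/2  <
Q = 1/2, R = 1 ↦ 0  <
Q = 1, R = 0 ↦ 1  ≥
Q = 1, R = 1/2 ↦ 1/2  <
Q = 1, R = 1 ↦ 0  <
So 1 of the 9 assignments meets the threshold.

1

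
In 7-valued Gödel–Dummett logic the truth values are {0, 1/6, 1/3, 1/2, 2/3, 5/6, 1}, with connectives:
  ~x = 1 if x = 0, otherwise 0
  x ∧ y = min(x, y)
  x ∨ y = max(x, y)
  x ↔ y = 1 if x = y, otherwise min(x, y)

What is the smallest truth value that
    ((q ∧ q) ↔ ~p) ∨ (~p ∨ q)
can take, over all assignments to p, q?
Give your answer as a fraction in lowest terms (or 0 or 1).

Take p = 1/6, q = 1/6:
q ∧ q = 1/6 ∧ 1/6 = 1/6
~p = ~1/6 = 0
(q ∧ q) ↔ ~p = 1/6 ↔ 0 = 0
~p = ~1/6 = 0
~p ∨ q = 0 ∨ 1/6 = 1/6
((q ∧ q) ↔ ~p) ∨ (~p ∨ q) = 0 ∨ 1/6 = 1/6
No assignment yields a value below 1/6, so this is the minimum.

1/6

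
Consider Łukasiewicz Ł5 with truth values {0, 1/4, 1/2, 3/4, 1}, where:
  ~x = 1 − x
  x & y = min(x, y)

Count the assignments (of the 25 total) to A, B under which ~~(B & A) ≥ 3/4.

4

value 1: 1 assignment (counts)
value 3/4: 3 assignments (counts)
value 1/2: 5 assignments
value 1/4: 7 assignments
value 0: 9 assignments
So 4 of the 25 assignments meet the threshold.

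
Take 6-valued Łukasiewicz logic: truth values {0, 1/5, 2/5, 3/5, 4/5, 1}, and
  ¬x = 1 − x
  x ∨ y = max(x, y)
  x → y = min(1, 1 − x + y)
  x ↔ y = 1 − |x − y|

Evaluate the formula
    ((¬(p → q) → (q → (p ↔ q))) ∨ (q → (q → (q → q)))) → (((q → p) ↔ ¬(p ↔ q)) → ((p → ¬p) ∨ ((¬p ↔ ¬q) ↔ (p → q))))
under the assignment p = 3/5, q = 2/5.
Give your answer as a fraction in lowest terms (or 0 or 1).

1

p → q = 3/5 → 2/5 = 4/5
¬(p → q) = ¬4/5 = 1/5
p ↔ q = 3/5 ↔ 2/5 = 4/5
q → (p ↔ q) = 2/5 → 4/5 = 1
¬(p → q) → (q → (p ↔ q)) = 1/5 → 1 = 1
q → q = 2/5 → 2/5 = 1
q → (q → q) = 2/5 → 1 = 1
q → (q → (q → q)) = 2/5 → 1 = 1
(¬(p → q) → (q → (p ↔ q))) ∨ (q → (q → (q → q))) = 1 ∨ 1 = 1
q → p = 2/5 → 3/5 = 1
p ↔ q = 3/5 ↔ 2/5 = 4/5
¬(p ↔ q) = ¬4/5 = 1/5
(q → p) ↔ ¬(p ↔ q) = 1 ↔ 1/5 = 1/5
¬p = ¬3/5 = 2/5
p → ¬p = 3/5 → 2/5 = 4/5
¬p = ¬3/5 = 2/5
¬q = ¬2/5 = 3/5
¬p ↔ ¬q = 2/5 ↔ 3/5 = 4/5
p → q = 3/5 → 2/5 = 4/5
(¬p ↔ ¬q) ↔ (p → q) = 4/5 ↔ 4/5 = 1
(p → ¬p) ∨ ((¬p ↔ ¬q) ↔ (p → q)) = 4/5 ∨ 1 = 1
((q → p) ↔ ¬(p ↔ q)) → ((p → ¬p) ∨ ((¬p ↔ ¬q) ↔ (p → q))) = 1/5 → 1 = 1
((¬(p → q) → (q → (p ↔ q))) ∨ (q → (q → (q → q)))) → (((q → p) ↔ ¬(p ↔ q)) → ((p → ¬p) ∨ ((¬p ↔ ¬q) ↔ (p → q)))) = 1 → 1 = 1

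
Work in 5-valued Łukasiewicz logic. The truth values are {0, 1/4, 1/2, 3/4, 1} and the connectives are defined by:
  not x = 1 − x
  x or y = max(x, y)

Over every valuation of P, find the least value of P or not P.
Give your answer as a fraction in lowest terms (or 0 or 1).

1/2

Take P = 1/2:
not P = not 1/2 = 1/2
P or not P = 1/2 or 1/2 = 1/2
No assignment yields a value below 1/2, so this is the minimum.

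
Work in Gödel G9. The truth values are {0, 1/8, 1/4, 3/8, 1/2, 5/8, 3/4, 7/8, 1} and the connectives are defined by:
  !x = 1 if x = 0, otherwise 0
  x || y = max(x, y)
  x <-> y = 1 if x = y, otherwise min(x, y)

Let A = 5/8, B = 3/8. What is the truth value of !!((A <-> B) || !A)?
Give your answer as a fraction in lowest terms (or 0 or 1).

A <-> B = 5/8 <-> 3/8 = 3/8
!A = !5/8 = 0
(A <-> B) || !A = 3/8 || 0 = 3/8
!((A <-> B) || !A) = !3/8 = 0
!!((A <-> B) || !A) = !0 = 1

1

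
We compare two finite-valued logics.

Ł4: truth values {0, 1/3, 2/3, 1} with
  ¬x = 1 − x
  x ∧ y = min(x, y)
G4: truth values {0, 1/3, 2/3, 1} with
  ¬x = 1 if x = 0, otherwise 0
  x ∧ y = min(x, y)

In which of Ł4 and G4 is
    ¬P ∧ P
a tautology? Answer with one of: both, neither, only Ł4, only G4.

neither

In Ł4: at P = 0 the value is 0 — not a tautology.
In G4: at P = 0 the value is 0 — not a tautology.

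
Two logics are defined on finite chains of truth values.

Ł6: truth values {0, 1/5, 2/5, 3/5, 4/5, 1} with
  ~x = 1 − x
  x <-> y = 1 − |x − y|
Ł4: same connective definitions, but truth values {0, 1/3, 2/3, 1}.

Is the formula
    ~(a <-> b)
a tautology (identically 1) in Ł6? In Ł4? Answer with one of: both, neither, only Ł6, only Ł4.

neither

In Ł6: at a = 0, b = 0 the value is 0 — not a tautology.
In Ł4: at a = 0, b = 0 the value is 0 — not a tautology.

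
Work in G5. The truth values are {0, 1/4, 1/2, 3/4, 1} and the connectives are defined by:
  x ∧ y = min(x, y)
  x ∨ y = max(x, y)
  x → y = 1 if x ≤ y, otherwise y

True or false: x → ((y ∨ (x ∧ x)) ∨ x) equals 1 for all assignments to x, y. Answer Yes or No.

At x = 3/4, y = 1, for instance:
x ∧ x = 3/4 ∧ 3/4 = 3/4
y ∨ (x ∧ x) = 1 ∨ 3/4 = 1
(y ∨ (x ∧ x)) ∨ x = 1 ∨ 3/4 = 1
x → ((y ∨ (x ∧ x)) ∨ x) = 3/4 → 1 = 1
and checking the remaining 24 assignments likewise gives ≥ 1 in every case.

Yes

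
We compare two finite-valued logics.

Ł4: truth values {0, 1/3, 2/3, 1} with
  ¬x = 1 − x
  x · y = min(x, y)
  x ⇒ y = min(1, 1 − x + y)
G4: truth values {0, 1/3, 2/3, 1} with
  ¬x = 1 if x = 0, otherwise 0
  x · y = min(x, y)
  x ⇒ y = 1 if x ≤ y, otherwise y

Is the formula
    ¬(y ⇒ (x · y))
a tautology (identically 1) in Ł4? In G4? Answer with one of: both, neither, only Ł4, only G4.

In Ł4: at x = 0, y = 0 the value is 0 — not a tautology.
In G4: at x = 0, y = 0 the value is 0 — not a tautology.

neither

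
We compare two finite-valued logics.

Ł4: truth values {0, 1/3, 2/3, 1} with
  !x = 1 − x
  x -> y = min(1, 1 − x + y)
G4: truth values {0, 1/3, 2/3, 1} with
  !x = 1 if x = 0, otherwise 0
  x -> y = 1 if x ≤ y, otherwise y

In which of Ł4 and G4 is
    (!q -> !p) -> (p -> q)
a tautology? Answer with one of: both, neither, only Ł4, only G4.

only Ł4

In Ł4: every assignment gives 1 — tautology.
In G4: at p = 2/3, q = 1/3 the value is 1/3 — not a tautology.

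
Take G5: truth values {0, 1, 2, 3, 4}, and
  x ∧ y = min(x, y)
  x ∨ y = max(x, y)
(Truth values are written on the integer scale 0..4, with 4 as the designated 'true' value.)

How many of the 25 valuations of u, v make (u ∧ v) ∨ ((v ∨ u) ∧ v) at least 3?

10

value 4: 5 assignments (counts)
value 3: 5 assignments (counts)
value 2: 5 assignments
value 1: 5 assignments
value 0: 5 assignments
So 10 of the 25 assignments meet the threshold.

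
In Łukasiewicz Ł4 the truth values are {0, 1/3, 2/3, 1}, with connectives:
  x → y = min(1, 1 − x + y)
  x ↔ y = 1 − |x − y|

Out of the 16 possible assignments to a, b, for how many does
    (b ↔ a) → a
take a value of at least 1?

a = 0, b = 0 ↦ 0  <
a = 0, b = 1/3 ↦ 1/3  <
a = 0, b = 2/3 ↦ 2/3  <
a = 0, b = 1 ↦ 1  ≥
a = 1/3, b = 0 ↦ 2/3  <
a = 1/3, b = 1/3 ↦ 1/3  <
a = 1/3, b = 2/3 ↦ 2/3  <
a = 1/3, b = 1 ↦ 1  ≥
a = 2/3, b = 0 ↦ 1  ≥
a = 2/3, b = 1/3 ↦ 1  ≥
a = 2/3, b = 2/3 ↦ 2/3  <
a = 2/3, b = 1 ↦ 1  ≥
a = 1, b = 0 ↦ 1  ≥
a = 1, b = 1/3 ↦ 1  ≥
a = 1, b = 2/3 ↦ 1  ≥
a = 1, b = 1 ↦ 1  ≥
So 9 of the 16 assignments meet the threshold.

9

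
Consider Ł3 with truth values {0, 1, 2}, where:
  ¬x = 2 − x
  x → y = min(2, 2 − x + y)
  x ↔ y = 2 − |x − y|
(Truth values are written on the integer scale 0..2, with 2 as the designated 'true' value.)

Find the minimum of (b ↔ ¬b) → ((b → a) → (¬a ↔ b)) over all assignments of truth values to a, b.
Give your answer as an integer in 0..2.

Take a = 2, b = 1:
¬b = ¬1 = 1
b ↔ ¬b = 1 ↔ 1 = 2
b → a = 1 → 2 = 2
¬a = ¬2 = 0
¬a ↔ b = 0 ↔ 1 = 1
(b → a) → (¬a ↔ b) = 2 → 1 = 1
(b ↔ ¬b) → ((b → a) → (¬a ↔ b)) = 2 → 1 = 1
No assignment yields a value below 1, so this is the minimum.

1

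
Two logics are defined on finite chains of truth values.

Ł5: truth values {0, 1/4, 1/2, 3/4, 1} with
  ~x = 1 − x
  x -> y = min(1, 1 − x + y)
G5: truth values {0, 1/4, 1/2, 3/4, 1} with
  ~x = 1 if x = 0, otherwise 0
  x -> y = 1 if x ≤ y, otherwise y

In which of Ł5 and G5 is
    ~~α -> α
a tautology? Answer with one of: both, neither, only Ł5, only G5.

only Ł5

In Ł5: every assignment gives 1 — tautology.
In G5: at α = 1/4 the value is 1/4 — not a tautology.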